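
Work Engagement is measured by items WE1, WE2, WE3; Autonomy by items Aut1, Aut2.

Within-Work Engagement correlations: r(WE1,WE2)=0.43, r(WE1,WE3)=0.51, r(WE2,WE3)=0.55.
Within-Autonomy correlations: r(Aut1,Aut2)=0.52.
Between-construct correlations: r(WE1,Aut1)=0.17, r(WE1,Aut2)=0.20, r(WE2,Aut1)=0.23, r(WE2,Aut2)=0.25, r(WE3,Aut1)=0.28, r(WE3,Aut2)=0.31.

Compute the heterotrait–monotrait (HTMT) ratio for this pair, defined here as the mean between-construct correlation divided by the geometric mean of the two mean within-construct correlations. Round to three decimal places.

0.472

Between-construct mean = 1.44/6 = 0.2400.
Mean within-WE = 1.49/3 = 0.4967; mean within-Aut = 0.52/1 = 0.5200.
Geometric mean = √(0.4967 × 0.5200) = 0.5082.
HTMT = 0.2400 / 0.5082 = 0.472.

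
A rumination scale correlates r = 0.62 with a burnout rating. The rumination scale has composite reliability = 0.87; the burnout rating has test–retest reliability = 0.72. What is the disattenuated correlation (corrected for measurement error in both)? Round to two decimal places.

0.78

r_true = r_obs / √(r_xx · r_yy) = 0.62 / √(0.87 × 0.72) = 0.62 / √0.6264 = 0.62 / 0.7915 ≈ 0.78.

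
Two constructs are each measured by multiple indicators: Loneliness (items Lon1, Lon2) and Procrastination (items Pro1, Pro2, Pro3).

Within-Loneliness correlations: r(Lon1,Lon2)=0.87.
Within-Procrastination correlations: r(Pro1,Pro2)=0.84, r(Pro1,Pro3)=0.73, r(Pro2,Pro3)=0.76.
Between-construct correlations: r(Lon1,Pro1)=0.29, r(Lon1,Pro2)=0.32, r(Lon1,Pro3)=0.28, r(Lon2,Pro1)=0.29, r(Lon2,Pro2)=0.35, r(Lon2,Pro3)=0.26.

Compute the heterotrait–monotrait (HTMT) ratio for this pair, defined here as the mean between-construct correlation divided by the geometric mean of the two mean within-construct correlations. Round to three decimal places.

0.363

Between-construct mean = 1.79/6 = 0.2983.
Mean within-Lon = 0.87/1 = 0.8700; mean within-Pro = 2.33/3 = 0.7767.
Geometric mean = √(0.8700 × 0.7767) = 0.8220.
HTMT = 0.2983 / 0.8220 = 0.363.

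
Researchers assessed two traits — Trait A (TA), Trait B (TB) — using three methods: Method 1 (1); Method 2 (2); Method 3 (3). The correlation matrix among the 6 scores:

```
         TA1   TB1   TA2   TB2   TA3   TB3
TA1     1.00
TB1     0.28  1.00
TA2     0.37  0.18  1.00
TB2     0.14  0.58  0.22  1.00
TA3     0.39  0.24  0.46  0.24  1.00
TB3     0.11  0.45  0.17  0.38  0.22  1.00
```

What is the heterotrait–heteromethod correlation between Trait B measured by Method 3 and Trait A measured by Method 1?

Different traits and methods: r(TB3, TA1) = 0.11.

0.11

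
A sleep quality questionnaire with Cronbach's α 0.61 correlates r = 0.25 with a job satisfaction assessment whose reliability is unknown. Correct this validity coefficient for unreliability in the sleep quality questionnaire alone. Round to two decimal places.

Single correction: r_c = r_obs / √r_xx = 0.25 / √0.61 = 0.25 / 0.7810 ≈ 0.32.

0.32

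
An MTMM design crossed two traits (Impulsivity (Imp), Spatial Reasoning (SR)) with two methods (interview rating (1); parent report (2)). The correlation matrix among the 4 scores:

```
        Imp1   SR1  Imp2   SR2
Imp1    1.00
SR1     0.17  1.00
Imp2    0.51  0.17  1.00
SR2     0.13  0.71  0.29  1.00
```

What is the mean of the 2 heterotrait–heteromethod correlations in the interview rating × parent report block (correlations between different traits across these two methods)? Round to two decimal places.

0.15

HTHM values (method 1 × method 2): 0.13, 0.17; mean = 0.30/2 = 0.15.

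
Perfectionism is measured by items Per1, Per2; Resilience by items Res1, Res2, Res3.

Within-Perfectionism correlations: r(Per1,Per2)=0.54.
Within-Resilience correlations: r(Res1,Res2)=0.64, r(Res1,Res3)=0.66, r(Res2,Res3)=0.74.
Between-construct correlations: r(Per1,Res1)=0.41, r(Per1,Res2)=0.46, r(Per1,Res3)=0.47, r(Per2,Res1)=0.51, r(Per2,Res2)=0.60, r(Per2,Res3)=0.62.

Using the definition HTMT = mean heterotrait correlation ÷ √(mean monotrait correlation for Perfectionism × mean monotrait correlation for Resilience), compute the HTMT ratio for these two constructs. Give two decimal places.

0.84

Between-construct mean = 3.07/6 = 0.5117.
Mean within-Per = 0.54/1 = 0.5400; mean within-Res = 2.04/3 = 0.6800.
Geometric mean = √(0.5400 × 0.6800) = 0.6060.
HTMT = 0.5117 / 0.6060 = 0.84.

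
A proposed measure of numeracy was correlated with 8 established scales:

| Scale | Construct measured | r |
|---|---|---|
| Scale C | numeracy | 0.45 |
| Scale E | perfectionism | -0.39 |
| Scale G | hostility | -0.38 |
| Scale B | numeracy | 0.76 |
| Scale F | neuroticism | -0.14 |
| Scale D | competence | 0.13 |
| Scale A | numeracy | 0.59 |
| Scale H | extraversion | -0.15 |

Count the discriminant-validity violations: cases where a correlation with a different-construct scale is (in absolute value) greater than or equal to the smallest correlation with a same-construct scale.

Convergent (same construct = numeracy): Scale C, Scale B, Scale A.
Smallest convergent = 0.45. Discriminant |r|: 0.39, 0.38, 0.14, 0.13, 0.15; count ≥ 0.45 → 0.

0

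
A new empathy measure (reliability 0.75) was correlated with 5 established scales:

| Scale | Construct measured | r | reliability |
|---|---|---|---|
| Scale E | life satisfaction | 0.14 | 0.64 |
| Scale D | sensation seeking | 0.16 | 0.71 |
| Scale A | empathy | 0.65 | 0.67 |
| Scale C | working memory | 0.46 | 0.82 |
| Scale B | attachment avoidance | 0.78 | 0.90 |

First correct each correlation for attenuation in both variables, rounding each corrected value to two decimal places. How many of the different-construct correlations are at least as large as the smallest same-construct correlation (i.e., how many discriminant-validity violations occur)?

Disattenuated r (r / √(r_scale · r_new)):
  Scale E (disc): 0.14 / √(0.64·0.75) = 0.20
  Scale D (disc): 0.16 / √(0.71·0.75) = 0.22
  Scale A (conv): 0.65 / √(0.67·0.75) = 0.92
  Scale C (disc): 0.46 / √(0.82·0.75) = 0.59
  Scale B (disc): 0.78 / √(0.90·0.75) = 0.95
Smallest convergent = 0.92. Discriminant values: 0.20, 0.22, 0.59, 0.95; count ≥ 0.92 → 1.

1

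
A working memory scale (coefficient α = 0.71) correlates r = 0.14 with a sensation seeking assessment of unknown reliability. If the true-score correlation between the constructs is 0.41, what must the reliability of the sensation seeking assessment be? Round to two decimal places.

0.16

r_true = r_obs / √(r_xx · r_yy) ⇒ 0.41 = 0.14 / √(0.71 · r_yy).
√(0.71 · r_yy) = 0.14 / 0.41 = 0.3415; 0.71 · r_yy = 0.1166; r_yy = 0.1166 / 0.71 ≈ 0.16.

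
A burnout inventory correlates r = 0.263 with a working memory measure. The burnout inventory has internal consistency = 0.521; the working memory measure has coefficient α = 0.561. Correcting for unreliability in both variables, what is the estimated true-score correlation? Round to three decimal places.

r_true = r_obs / √(r_xx · r_yy) = 0.263 / √(0.521 × 0.561) = 0.263 / √0.292281 = 0.263 / 0.5406 ≈ 0.486.

0.486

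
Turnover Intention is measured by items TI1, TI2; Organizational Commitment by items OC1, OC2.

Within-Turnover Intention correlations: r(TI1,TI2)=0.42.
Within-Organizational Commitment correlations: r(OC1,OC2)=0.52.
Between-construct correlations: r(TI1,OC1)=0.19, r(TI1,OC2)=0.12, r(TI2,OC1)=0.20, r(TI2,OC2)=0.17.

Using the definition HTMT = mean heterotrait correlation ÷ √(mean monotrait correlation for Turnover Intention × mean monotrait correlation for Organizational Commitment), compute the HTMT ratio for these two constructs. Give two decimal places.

0.36

Mean heterotrait r = 0.68/4 = 0.1700.
Mean within-TI = 0.42/1 = 0.4200; mean within-OC = 0.52/1 = 0.5200.
Geometric mean = √(0.4200 × 0.5200) = 0.4673.
HTMT = 0.1700 / 0.4673 = 0.36.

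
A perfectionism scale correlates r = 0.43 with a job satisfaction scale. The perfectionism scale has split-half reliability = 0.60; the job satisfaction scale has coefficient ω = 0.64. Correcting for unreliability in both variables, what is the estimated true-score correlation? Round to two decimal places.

r_true = r_obs / √(r_xx · r_yy) = 0.43 / √(0.60 × 0.64) = 0.43 / √0.3840 = 0.43 / 0.6197 ≈ 0.69.

0.69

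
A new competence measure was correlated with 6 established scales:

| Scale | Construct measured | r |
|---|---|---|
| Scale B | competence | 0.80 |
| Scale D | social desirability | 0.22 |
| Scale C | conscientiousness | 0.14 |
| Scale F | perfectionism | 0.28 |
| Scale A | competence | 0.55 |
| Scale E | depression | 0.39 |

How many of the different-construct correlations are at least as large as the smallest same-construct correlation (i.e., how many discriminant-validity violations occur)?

Convergent (same construct = competence): Scale B, Scale A.
Smallest convergent = 0.55. Discriminant values: 0.22, 0.14, 0.28, 0.39; count ≥ 0.55 → 0.

0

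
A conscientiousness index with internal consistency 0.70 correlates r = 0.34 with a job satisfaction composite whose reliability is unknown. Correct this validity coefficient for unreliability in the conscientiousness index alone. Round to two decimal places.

Single correction: r_c = r_obs / √r_xx = 0.34 / √0.70 = 0.34 / 0.8367 ≈ 0.41.

0.41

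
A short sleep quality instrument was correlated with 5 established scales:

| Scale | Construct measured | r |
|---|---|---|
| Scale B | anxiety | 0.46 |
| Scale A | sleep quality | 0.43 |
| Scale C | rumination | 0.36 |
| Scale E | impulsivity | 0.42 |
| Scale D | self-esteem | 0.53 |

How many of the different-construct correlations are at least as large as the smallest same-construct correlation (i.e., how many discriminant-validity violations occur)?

Convergent (same construct = sleep quality): Scale A.
Smallest convergent = 0.43. Discriminant values: 0.46, 0.36, 0.42, 0.53; count ≥ 0.43 → 2.

2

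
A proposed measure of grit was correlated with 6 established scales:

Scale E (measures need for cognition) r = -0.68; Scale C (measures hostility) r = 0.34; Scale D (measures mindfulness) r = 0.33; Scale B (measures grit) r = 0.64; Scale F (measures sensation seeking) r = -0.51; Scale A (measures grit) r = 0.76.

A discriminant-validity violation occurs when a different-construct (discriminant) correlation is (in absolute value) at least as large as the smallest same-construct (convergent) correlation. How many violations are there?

Convergent (same construct = grit): Scale B, Scale A.
Smallest convergent = 0.64. Discriminant |r|: 0.68, 0.34, 0.33, 0.51; count ≥ 0.64 → 1.

1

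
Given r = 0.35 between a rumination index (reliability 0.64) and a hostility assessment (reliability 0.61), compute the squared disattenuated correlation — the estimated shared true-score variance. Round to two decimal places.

Disattenuated r = 0.35 / √(0.64 × 0.61) = 0.35 / 0.6248 = 0.5602.
Shared true-score variance = 0.5602² = 0.3138 ≈ 0.31.

0.31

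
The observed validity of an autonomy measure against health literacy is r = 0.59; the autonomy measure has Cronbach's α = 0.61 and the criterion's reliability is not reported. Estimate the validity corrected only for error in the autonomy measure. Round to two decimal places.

0.76

Single correction: r_c = r_obs / √r_xx = 0.59 / √0.61 = 0.59 / 0.7810 ≈ 0.76.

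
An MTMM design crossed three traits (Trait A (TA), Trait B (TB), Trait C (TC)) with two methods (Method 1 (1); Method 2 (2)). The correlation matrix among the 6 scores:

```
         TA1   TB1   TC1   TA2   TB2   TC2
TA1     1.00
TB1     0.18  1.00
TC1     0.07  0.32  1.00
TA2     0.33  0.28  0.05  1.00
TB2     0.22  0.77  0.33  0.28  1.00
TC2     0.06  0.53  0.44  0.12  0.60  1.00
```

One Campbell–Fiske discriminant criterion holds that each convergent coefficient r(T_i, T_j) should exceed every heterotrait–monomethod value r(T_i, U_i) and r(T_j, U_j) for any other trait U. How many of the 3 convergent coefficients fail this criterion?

Convergent coefficients and their comparison sets:
TA (methods 1·2): 0.33 vs {0.18, 0.28, 0.07, 0.12} → pass.
TB (methods 1·2): 0.77 vs {0.18, 0.28, 0.32, 0.60} → pass.
TC (methods 1·2): 0.44 vs {0.07, 0.12, 0.32, 0.60} → fail.
1 of 3 fail.

1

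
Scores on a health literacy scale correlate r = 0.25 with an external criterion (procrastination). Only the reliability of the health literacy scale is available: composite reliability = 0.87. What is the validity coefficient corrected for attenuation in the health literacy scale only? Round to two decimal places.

Single correction: r_c = r_obs / √r_xx = 0.25 / √0.87 = 0.25 / 0.9327 ≈ 0.27.

0.27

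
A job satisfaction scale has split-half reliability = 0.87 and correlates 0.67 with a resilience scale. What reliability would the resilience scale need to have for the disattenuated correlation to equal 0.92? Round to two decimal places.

0.61

r_true = r_obs / √(r_xx · r_yy) ⇒ 0.92 = 0.67 / √(0.87 · r_yy).
√(0.87 · r_yy) = 0.67 / 0.92 = 0.7283; 0.87 · r_yy = 0.5304; r_yy = 0.5304 / 0.87 ≈ 0.61.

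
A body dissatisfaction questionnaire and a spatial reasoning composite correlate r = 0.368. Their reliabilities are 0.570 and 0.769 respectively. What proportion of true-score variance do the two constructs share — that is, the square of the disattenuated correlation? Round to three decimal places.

0.309

Disattenuated r = 0.368 / √(0.570 × 0.769) = 0.368 / 0.6621 = 0.5558.
Shared true-score variance = 0.5558² = 0.3089 ≈ 0.309.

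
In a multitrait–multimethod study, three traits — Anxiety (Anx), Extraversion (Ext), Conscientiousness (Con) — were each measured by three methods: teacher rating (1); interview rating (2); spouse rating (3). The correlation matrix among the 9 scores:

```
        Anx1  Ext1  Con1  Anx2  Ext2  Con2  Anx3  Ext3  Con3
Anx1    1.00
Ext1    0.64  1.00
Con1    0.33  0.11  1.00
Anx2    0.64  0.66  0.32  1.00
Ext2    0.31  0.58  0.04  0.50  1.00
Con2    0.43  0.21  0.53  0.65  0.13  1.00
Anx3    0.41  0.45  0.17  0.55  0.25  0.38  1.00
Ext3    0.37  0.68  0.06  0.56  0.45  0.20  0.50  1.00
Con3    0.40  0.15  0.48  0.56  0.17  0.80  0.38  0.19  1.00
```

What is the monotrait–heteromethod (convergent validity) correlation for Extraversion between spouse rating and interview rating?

0.45

Same trait (Ext), different methods: r(Ext3, Ext2) = 0.45.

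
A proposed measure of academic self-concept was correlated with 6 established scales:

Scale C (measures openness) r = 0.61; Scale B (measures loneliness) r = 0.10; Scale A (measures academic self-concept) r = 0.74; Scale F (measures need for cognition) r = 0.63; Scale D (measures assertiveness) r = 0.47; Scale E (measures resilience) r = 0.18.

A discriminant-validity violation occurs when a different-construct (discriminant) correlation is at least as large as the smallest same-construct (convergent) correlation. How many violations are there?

0

Convergent (same construct = academic self-concept): Scale A.
Smallest convergent = 0.74. Discriminant values: 0.61, 0.10, 0.63, 0.47, 0.18; count ≥ 0.74 → 0.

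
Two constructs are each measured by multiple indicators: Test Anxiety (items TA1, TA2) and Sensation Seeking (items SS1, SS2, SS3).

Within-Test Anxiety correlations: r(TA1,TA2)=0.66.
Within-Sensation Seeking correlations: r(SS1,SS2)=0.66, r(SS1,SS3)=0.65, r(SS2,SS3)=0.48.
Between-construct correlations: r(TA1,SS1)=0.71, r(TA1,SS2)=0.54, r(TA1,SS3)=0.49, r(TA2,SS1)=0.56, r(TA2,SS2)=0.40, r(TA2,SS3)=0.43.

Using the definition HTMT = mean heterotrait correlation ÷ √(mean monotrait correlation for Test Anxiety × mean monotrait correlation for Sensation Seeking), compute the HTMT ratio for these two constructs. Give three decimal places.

Mean heterotrait r = 3.13/6 = 0.5217.
Mean within-TA = 0.66/1 = 0.6600; mean within-SS = 1.79/3 = 0.5967.
Geometric mean = √(0.6600 × 0.5967) = 0.6276.
HTMT = 0.5217 / 0.6276 = 0.831.

0.831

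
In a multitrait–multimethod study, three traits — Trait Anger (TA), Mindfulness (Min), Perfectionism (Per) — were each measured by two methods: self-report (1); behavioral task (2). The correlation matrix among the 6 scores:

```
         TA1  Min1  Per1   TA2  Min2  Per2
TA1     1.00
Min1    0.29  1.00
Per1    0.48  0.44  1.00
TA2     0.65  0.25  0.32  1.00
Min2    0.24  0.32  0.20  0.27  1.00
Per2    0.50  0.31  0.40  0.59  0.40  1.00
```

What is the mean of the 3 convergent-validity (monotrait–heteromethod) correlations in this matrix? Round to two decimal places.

Convergent values: 0.65, 0.32, 0.40; mean = 1.37/3 = 0.46.

0.46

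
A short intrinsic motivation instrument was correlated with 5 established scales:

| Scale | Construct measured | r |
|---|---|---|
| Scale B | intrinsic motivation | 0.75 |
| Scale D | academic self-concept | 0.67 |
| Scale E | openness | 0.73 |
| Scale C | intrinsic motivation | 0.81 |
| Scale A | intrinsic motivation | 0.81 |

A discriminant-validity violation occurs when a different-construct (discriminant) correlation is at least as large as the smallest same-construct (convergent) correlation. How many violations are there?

Convergent (same construct = intrinsic motivation): Scale B, Scale C, Scale A.
Smallest convergent = 0.75. Discriminant values: 0.67, 0.73; count ≥ 0.75 → 0.

0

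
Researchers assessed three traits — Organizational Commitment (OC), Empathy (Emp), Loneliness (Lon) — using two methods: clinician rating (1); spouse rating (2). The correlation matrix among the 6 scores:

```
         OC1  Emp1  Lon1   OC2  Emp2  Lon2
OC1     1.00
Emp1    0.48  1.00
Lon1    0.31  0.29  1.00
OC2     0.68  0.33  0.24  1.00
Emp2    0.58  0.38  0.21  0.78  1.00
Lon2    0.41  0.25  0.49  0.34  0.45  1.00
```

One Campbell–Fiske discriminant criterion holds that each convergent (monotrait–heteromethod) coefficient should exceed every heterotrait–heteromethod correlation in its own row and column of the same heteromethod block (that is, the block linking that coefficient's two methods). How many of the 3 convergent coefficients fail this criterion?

Each convergent coefficient versus the relevant comparison correlations:
OC (methods 1·2): 0.68 vs {0.58, 0.33, 0.41, 0.24} → pass.
Emp (methods 1·2): 0.38 vs {0.33, 0.58, 0.25, 0.21} → fail.
Lon (methods 1·2): 0.49 vs {0.24, 0.41, 0.21, 0.25} → pass.
1 of 3 fail.

1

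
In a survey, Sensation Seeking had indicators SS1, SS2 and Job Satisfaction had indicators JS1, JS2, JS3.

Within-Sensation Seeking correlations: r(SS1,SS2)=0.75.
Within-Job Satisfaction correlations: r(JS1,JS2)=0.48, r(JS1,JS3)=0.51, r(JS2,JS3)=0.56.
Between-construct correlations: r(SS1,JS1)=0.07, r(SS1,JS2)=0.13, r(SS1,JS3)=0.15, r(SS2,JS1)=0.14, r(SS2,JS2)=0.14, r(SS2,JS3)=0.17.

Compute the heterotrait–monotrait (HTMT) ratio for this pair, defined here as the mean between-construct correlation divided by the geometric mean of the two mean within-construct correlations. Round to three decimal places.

Between-construct mean = 0.80/6 = 0.1333.
Mean within-SS = 0.75/1 = 0.7500; mean within-JS = 1.55/3 = 0.5167.
Geometric mean = √(0.7500 × 0.5167) = 0.6225.
HTMT = 0.1333 / 0.6225 = 0.214.

0.214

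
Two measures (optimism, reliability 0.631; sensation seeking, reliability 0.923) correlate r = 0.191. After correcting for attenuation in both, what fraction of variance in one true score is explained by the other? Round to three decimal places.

Disattenuated r = 0.191 / √(0.631 × 0.923) = 0.191 / 0.7632 = 0.2503.
Shared true-score variance = 0.2503² = 0.0627 ≈ 0.063.

0.063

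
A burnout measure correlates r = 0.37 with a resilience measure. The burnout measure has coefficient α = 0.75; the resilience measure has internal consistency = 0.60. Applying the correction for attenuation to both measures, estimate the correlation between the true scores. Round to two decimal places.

r_true = r_obs / √(r_xx · r_yy) = 0.37 / √(0.75 × 0.60) = 0.37 / √0.4500 = 0.37 / 0.6708 ≈ 0.55.

0.55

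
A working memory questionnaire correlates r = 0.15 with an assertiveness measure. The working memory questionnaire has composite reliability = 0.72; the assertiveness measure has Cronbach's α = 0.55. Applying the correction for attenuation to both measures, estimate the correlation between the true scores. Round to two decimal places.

0.24

r_true = r_obs / √(r_xx · r_yy) = 0.15 / √(0.72 × 0.55) = 0.15 / √0.3960 = 0.15 / 0.6293 ≈ 0.24.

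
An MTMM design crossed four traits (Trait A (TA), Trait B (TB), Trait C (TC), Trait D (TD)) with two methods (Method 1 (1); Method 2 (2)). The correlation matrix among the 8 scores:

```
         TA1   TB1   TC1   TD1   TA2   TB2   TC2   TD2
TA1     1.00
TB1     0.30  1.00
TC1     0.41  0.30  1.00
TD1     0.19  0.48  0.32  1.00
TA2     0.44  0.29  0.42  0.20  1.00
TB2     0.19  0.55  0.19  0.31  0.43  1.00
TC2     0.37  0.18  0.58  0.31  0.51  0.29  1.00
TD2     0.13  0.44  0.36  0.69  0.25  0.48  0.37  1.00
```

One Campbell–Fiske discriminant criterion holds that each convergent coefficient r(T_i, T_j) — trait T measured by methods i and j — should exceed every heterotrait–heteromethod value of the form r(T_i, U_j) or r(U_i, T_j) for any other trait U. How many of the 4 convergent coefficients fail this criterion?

0

Each convergent coefficient versus the relevant comparison correlations:
TA (methods 1·2): 0.44 vs {0.19, 0.29, 0.37, 0.42, 0.13, 0.20} → pass.
TB (methods 1·2): 0.55 vs {0.29, 0.19, 0.18, 0.19, 0.44, 0.31} → pass.
TC (methods 1·2): 0.58 vs {0.42, 0.37, 0.19, 0.18, 0.36, 0.31} → pass.
TD (methods 1·2): 0.69 vs {0.20, 0.13, 0.31, 0.44, 0.31, 0.36} → pass.
0 of 4 fail.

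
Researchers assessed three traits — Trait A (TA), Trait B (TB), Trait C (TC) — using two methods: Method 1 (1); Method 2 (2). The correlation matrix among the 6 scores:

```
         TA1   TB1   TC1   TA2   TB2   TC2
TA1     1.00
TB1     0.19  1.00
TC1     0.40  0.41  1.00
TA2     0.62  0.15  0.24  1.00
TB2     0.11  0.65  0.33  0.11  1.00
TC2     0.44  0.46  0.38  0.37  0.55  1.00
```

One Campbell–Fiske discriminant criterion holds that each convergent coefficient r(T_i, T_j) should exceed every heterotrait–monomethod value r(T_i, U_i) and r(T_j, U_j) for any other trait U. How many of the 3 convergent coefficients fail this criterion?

1

Each convergent coefficient versus the relevant comparison correlations:
TA (methods 1·2): 0.62 vs {0.19, 0.11, 0.40, 0.37} → pass.
TB (methods 1·2): 0.65 vs {0.19, 0.11, 0.41, 0.55} → pass.
TC (methods 1·2): 0.38 vs {0.40, 0.37, 0.41, 0.55} → fail.
1 of 3 fail.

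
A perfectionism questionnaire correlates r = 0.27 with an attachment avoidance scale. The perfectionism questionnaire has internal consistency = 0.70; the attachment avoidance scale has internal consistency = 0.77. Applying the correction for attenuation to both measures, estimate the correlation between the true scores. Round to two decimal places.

0.37

r_true = r_obs / √(r_xx · r_yy) = 0.27 / √(0.70 × 0.77) = 0.27 / √0.5390 = 0.27 / 0.7342 ≈ 0.37.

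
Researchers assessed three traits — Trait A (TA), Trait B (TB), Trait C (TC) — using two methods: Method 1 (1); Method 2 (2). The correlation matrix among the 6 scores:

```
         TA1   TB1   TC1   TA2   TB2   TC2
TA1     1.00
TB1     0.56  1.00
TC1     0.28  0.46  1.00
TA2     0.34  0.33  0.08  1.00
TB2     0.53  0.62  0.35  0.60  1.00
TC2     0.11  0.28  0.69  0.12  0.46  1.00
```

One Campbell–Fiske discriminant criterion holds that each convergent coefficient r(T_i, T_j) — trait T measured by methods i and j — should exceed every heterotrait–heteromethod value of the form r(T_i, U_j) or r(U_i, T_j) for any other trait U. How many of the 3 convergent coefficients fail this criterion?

1

Checking each validity diagonal entry against its comparison values:
TA (methods 1·2): 0.34 vs {0.53, 0.33, 0.11, 0.08} → fail.
TB (methods 1·2): 0.62 vs {0.33, 0.53, 0.28, 0.35} → pass.
TC (methods 1·2): 0.69 vs {0.08, 0.11, 0.35, 0.28} → pass.
1 of 3 fail.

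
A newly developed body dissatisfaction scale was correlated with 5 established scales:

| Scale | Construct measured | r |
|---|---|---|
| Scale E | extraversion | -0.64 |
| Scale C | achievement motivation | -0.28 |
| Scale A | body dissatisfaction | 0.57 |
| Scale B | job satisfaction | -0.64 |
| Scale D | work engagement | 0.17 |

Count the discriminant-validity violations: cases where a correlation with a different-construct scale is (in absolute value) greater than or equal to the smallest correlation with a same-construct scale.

2

Convergent (same construct = body dissatisfaction): Scale A.
Smallest convergent = 0.57. Discriminant |r|: 0.64, 0.28, 0.64, 0.17; count ≥ 0.57 → 2.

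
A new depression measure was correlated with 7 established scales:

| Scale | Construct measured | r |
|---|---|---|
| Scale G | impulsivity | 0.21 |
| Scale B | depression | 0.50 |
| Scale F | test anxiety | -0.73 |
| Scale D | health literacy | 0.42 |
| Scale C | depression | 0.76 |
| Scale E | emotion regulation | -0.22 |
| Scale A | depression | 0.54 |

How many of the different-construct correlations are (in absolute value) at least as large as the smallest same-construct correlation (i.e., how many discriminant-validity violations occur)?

1

Convergent (same construct = depression): Scale B, Scale C, Scale A.
Smallest convergent = 0.50. Discriminant |r|: 0.21, 0.73, 0.42, 0.22; count ≥ 0.50 → 1.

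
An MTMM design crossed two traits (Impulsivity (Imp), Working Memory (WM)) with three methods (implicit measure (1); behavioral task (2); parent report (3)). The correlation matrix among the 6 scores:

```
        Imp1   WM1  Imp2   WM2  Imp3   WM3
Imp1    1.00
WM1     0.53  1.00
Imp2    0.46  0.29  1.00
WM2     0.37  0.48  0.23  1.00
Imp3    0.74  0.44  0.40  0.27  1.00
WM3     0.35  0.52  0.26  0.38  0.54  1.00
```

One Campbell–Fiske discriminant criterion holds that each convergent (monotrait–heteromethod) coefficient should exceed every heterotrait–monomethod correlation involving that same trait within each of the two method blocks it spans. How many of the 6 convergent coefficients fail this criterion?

Convergent coefficients and their comparison sets:
Imp (methods 1·2): 0.46 vs {0.53, 0.23} → fail.
Imp (methods 1·3): 0.74 vs {0.53, 0.54} → pass.
Imp (methods 2·3): 0.40 vs {0.23, 0.54} → fail.
WM (methods 1·2): 0.48 vs {0.53, 0.23} → fail.
WM (methods 1·3): 0.52 vs {0.53, 0.54} → fail.
WM (methods 2·3): 0.38 vs {0.23, 0.54} → fail.
5 of 6 fail.

5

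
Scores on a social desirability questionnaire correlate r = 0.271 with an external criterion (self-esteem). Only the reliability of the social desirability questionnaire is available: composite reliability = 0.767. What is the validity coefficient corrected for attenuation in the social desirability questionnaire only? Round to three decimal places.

Single correction: r_c = r_obs / √r_xx = 0.271 / √0.767 = 0.271 / 0.8758 ≈ 0.309.

0.309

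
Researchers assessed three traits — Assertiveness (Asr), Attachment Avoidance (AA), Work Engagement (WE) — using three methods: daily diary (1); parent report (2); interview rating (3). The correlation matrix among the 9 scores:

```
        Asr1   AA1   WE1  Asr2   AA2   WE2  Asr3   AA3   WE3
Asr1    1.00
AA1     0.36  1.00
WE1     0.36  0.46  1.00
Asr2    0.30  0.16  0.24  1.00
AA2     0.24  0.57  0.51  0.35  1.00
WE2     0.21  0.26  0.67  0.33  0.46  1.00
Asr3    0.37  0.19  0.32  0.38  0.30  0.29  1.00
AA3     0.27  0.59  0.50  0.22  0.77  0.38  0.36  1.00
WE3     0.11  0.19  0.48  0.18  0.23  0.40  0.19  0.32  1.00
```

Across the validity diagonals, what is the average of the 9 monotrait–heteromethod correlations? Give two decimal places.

0.50

Convergent values: 0.30, 0.37, 0.38, 0.57, 0.59, 0.77, 0.67, 0.48, 0.40; mean = 4.53/9 = 0.50.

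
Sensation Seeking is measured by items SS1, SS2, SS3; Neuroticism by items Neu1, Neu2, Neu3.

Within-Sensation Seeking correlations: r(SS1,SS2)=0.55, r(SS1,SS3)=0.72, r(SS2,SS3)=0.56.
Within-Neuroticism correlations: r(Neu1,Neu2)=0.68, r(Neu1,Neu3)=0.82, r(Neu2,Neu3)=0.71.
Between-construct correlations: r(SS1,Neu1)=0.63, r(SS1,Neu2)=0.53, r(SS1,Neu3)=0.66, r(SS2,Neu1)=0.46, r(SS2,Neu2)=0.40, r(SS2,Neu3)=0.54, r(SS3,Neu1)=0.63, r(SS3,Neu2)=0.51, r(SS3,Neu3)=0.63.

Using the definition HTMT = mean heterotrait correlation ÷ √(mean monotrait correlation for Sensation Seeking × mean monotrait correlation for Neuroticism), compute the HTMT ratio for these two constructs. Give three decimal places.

0.827

Mean between = 4.99/9 = 0.5544.
Mean within-SS = 1.83/3 = 0.6100; mean within-Neu = 2.21/3 = 0.7367.
Geometric mean = √(0.6100 × 0.7367) = 0.6704.
HTMT = 0.5544 / 0.6704 = 0.827.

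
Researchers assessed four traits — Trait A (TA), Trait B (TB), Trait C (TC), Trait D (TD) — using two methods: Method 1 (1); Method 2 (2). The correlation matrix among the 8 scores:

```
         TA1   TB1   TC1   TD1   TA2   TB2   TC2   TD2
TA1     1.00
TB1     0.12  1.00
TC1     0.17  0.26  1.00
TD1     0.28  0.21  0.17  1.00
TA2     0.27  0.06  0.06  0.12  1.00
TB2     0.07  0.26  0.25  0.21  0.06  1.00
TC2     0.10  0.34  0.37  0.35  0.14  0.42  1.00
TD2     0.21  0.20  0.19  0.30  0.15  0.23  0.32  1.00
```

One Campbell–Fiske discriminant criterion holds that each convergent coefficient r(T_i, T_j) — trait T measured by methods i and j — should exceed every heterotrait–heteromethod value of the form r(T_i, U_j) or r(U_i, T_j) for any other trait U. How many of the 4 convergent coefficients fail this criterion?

2

Convergent coefficients and their comparison sets:
TA (methods 1·2): 0.27 vs {0.07, 0.06, 0.10, 0.06, 0.21, 0.12} → pass.
TB (methods 1·2): 0.26 vs {0.06, 0.07, 0.34, 0.25, 0.20, 0.21} → fail.
TC (methods 1·2): 0.37 vs {0.06, 0.10, 0.25, 0.34, 0.19, 0.35} → pass.
TD (methods 1·2): 0.30 vs {0.12, 0.21, 0.21, 0.20, 0.35, 0.19} → fail.
2 of 4 fail.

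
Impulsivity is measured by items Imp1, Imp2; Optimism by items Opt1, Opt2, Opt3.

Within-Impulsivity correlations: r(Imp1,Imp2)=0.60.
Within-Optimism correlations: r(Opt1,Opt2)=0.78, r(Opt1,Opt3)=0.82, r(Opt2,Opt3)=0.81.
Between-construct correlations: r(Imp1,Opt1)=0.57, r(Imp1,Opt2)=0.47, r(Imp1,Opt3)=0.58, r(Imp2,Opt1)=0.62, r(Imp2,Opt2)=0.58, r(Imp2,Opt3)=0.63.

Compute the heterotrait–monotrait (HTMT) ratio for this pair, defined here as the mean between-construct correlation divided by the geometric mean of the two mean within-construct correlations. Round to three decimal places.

0.828

Mean heterotrait r = 3.45/6 = 0.5750.
Mean within-Imp = 0.60/1 = 0.6000; mean within-Opt = 2.41/3 = 0.8033.
Geometric mean = √(0.6000 × 0.8033) = 0.6942.
HTMT = 0.5750 / 0.6942 = 0.828.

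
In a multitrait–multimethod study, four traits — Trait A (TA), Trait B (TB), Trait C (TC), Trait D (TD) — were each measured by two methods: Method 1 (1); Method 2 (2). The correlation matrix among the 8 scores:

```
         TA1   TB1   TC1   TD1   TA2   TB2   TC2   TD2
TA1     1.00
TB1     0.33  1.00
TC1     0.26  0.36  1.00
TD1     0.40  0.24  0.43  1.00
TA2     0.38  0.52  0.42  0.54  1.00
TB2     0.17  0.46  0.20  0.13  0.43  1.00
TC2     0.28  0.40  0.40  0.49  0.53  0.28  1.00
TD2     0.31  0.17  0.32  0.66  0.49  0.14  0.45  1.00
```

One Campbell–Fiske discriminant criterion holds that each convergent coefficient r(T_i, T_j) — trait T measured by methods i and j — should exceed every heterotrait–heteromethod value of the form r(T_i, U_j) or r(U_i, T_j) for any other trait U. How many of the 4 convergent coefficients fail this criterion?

3

Convergent coefficients and their comparison sets:
TA (methods 1·2): 0.38 vs {0.17, 0.52, 0.28, 0.42, 0.31, 0.54} → fail.
TB (methods 1·2): 0.46 vs {0.52, 0.17, 0.40, 0.20, 0.17, 0.13} → fail.
TC (methods 1·2): 0.40 vs {0.42, 0.28, 0.20, 0.40, 0.32, 0.49} → fail.
TD (methods 1·2): 0.66 vs {0.54, 0.31, 0.13, 0.17, 0.49, 0.32} → pass.
3 of 4 fail.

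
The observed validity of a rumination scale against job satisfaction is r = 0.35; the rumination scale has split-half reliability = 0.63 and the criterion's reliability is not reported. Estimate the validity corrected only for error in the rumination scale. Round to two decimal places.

0.44

Single correction: r_c = r_obs / √r_xx = 0.35 / √0.63 = 0.35 / 0.7937 ≈ 0.44.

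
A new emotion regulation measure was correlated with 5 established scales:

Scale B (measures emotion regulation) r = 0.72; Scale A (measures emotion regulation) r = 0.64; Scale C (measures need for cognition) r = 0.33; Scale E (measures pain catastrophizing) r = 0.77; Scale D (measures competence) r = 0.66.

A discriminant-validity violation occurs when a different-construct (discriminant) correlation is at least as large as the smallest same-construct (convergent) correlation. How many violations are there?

Convergent (same construct = emotion regulation): Scale B, Scale A.
Smallest convergent = 0.64. Discriminant values: 0.33, 0.77, 0.66; count ≥ 0.64 → 2.

2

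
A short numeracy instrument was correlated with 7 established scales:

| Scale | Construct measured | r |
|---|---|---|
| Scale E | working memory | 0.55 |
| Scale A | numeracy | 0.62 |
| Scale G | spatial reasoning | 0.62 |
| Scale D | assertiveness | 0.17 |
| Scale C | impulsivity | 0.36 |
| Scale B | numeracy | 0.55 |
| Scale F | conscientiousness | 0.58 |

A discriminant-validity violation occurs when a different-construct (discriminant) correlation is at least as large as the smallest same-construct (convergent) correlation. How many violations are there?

Convergent (same construct = numeracy): Scale A, Scale B.
Smallest convergent = 0.55. Discriminant values: 0.55, 0.62, 0.17, 0.36, 0.58; count ≥ 0.55 → 3.

3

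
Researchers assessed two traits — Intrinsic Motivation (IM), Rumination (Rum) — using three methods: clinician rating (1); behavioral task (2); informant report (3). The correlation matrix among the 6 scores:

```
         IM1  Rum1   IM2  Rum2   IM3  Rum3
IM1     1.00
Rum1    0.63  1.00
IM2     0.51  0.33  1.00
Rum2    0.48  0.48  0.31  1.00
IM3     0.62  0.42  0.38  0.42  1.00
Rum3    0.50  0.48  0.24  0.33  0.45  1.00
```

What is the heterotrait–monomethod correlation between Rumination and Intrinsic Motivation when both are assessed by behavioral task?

Different traits, same method: r(Rum2, IM2) = 0.31.

0.31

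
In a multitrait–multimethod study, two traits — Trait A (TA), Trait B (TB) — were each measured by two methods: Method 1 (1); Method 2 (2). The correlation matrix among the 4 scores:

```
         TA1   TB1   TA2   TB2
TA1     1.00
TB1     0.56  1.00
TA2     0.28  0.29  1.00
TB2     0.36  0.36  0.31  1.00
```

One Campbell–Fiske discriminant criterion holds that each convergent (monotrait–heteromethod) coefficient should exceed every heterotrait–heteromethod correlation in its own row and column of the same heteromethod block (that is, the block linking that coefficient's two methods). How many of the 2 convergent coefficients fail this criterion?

Convergent coefficients and their comparison sets:
TA (methods 1·2): 0.28 vs {0.36, 0.29} → fail.
TB (methods 1·2): 0.36 vs {0.29, 0.36} → fail.
2 of 2 fail.

2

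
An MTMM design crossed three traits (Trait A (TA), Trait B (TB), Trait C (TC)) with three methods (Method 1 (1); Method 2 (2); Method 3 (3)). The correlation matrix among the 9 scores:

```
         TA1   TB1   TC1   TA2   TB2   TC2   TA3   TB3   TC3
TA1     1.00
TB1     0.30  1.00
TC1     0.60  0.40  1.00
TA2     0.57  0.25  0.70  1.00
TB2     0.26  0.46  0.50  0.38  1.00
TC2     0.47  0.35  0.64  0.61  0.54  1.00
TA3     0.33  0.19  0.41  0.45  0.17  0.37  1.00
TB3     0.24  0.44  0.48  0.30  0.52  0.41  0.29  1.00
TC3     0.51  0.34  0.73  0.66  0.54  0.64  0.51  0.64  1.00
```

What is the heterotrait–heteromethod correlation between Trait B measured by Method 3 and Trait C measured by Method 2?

Different traits and methods: r(TB3, TC2) = 0.41.

0.41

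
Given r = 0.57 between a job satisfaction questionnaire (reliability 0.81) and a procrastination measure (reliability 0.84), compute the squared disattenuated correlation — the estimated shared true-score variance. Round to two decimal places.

0.48

Disattenuated r = 0.57 / √(0.81 × 0.84) = 0.57 / 0.8249 = 0.6910.
Shared true-score variance = 0.6910² = 0.4775 ≈ 0.48.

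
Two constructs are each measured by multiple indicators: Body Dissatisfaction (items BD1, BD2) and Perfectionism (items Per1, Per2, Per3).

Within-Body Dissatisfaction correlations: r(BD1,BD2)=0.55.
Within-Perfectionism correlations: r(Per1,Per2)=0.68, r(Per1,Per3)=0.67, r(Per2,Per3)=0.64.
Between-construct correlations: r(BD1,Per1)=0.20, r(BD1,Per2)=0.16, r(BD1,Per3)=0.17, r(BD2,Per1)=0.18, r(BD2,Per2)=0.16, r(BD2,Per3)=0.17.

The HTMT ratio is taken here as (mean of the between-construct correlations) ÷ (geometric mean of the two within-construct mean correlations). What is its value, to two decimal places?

0.29

Between-construct mean = 1.04/6 = 0.1733.
Mean within-BD = 0.55/1 = 0.5500; mean within-Per = 1.99/3 = 0.6633.
Geometric mean = √(0.5500 × 0.6633) = 0.6040.
HTMT = 0.1733 / 0.6040 = 0.29.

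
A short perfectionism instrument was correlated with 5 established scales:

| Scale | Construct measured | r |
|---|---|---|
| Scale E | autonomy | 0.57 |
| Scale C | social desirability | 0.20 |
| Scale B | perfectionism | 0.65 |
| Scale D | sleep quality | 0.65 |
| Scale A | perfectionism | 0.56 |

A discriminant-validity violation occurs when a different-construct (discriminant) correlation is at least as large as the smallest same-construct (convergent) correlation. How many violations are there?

2

Convergent (same construct = perfectionism): Scale B, Scale A.
Smallest convergent = 0.56. Discriminant values: 0.57, 0.20, 0.65; count ≥ 0.56 → 2.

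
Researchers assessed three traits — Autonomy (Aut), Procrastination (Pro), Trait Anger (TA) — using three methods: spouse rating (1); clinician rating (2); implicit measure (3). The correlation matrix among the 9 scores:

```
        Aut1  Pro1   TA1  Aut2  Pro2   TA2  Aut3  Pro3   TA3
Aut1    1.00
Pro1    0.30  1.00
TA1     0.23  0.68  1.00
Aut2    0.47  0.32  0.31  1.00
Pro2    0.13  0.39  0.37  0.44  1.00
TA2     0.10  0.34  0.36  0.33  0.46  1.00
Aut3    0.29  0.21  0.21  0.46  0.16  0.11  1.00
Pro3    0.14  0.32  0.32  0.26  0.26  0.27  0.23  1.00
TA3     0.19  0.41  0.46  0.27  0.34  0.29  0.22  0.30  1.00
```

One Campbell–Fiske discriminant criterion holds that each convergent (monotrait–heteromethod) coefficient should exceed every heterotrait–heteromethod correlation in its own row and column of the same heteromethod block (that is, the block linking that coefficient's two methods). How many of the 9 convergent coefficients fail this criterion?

Checking each validity diagonal entry against its comparison values:
Aut (methods 1·2): 0.47 vs {0.13, 0.32, 0.10, 0.31} → pass.
Aut (methods 1·3): 0.29 vs {0.14, 0.21, 0.19, 0.21} → pass.
Aut (methods 2·3): 0.46 vs {0.26, 0.16, 0.27, 0.11} → pass.
Pro (methods 1·2): 0.39 vs {0.32, 0.13, 0.34, 0.37} → pass.
Pro (methods 1·3): 0.32 vs {0.21, 0.14, 0.41, 0.32} → fail.
Pro (methods 2·3): 0.26 vs {0.16, 0.26, 0.34, 0.27} → fail.
TA (methods 1·2): 0.36 vs {0.31, 0.10, 0.37, 0.34} → fail.
TA (methods 1·3): 0.46 vs {0.21, 0.19, 0.32, 0.41} → pass.
TA (methods 2·3): 0.29 vs {0.11, 0.27, 0.27, 0.34} → fail.
4 of 9 fail.

4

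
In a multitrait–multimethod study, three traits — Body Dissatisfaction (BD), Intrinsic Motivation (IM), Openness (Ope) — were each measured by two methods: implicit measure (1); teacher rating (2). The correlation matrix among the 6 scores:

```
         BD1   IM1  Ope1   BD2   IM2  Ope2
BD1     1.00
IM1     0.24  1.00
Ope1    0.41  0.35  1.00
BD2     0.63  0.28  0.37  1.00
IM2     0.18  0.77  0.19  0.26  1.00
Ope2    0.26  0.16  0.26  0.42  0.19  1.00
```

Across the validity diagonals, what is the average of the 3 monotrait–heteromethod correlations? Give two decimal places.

Convergent values: 0.63, 0.77, 0.26; mean = 1.66/3 = 0.55.

0.55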